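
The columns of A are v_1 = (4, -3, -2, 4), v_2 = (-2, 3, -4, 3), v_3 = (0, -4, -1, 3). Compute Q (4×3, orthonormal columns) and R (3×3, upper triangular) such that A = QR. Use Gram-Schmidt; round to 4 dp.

v_1 = (4, -3, -2, 4); ‖v_1‖ = 6.7082, so q_1 = (0.5963, -0.4472, -0.2981, 0.5963).
q_1·v_2 = 0.5963·(-2) + (-0.4472)·3 + (-0.2981)·(-4) + 0.5963·3 = 0.4472.
u_2 = v_2 − 0.4472·q_1 = (-2.2667, 3.2000, -3.8667, 2.7333).
‖u_2‖ = 6.1482, so q_2 = (-0.3687, 0.5205, -0.6289, 0.4446).
q_1·v_3 = 0.5963·0 + (-0.4472)·(-4) + (-0.2981)·(-1) + 0.5963·3 = 3.8759; q_2·v_3 = (-0.3687)·0 + 0.5205·(-4) + (-0.6289)·(-1) + 0.4446·3 = -0.1193.
u_3 = v_3 − 3.8759·q_1 + 0.1193·q_2 = (-2.3551, -2.2046, 0.0805, 0.7419).
‖u_3‖ = 3.3111, so q_3 = (-0.7113, -0.6658, 0.0243, 0.2241).

Q = [[0.5963, -0.3687, -0.7113], [-0.4472, 0.5205, -0.6658], [-0.2981, -0.6289, 0.0243], [0.5963, 0.4446, 0.2241]], R = [[6.7082, 0.4472, 3.8759], [0.0000, 6.1482, -0.1193], [0.0000, 0.0000, 3.3111]]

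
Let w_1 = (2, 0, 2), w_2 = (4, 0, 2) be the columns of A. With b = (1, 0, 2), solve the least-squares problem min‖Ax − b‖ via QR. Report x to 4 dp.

q_1 = w_1/‖w_1‖ = (2, 0, 2)/2.8284 = (0.7071, 0.0000, 0.7071).
r_{12} = q_1·w_2 = 4.2426.
u_2 = w_2 − 4.2426·q_1 = (1.0000, 0.0000, -1.0000).
‖u_2‖ = 1.4142, so q_2 = (0.7071, 0.0000, -0.7071).
Qᵀb = (2.1213, -0.7071).
Back-substitute: x_2 = -0.7071/1.4142 = -0.5000.
x_1 = (2.1213 − 4.2426·(-0.5000))/2.8284 = 1.5000.

x = (1.5000, -0.5000)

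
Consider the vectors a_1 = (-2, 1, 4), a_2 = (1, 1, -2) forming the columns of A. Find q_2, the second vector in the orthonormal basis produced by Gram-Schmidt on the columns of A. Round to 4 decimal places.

q_2 = (0.0976, 0.9759, -0.1952)

a_1 = (-2, 1, 4); ‖a_1‖ = 4.5826, so q_1 = (-0.4364, 0.2182, 0.8729).
q_1·a_2 = (-0.4364)·1 + 0.2182·1 + 0.8729·(-2) = -1.9640.
u_2 = a_2 + 1.9640·q_1 = (0.1429, 1.4286, -0.2857).
‖u_2‖ = 1.4639, so q_2 = (0.0976, 0.9759, -0.1952).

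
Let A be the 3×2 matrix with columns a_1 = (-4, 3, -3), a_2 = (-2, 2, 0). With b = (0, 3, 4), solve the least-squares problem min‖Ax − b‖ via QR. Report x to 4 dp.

a_1 = (-4, 3, -3); ‖a_1‖ = 5.8310, so e_1 = (-0.6860, 0.5145, -0.5145).
e_1·a_2 = (-0.6860)·(-2) + 0.5145·2 + (-0.5145)·0 = 2.4010.
u_2 = a_2 − 2.4010·e_1 = (-0.3529, 0.7647, 1.2353).
‖u_2‖ = 1.4951, so e_2 = (-0.2361, 0.5115, 0.8262).
Qᵀb = (-0.5145, 4.8394).
Back-substitute: x_2 = 4.8394/1.4951 = 3.2368.
x_1 = (-0.5145 − 2.4010·3.2368)/5.8310 = -1.4211.

x = (-1.4211, 3.2368)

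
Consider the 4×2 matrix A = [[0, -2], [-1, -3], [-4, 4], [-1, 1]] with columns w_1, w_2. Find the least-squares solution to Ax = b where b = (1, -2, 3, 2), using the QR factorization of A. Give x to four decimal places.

x = (-0.3140, 0.4535)

w_1 = (0, -1, -4, -1); ‖w_1‖ = 4.2426, so e_1 = (0.0000, -0.2357, -0.9428, -0.2357).
e_1·w_2 = 0.0000·(-2) + (-0.2357)·(-3) + (-0.9428)·4 + (-0.2357)·1 = -3.2998.
u_2 = w_2 + 3.2998·e_1 = (-2.0000, -3.7778, 0.8889, 0.2222).
‖u_2‖ = 4.3716, so e_2 = (-0.4575, -0.8642, 0.2033, 0.0508).
Qᵀb = (-2.8284, 1.9825).
Back-substitute: x_2 = 1.9825/4.3716 = 0.4535.
x_1 = (-2.8284 + 3.2998·0.4535)/4.2426 = -0.3140.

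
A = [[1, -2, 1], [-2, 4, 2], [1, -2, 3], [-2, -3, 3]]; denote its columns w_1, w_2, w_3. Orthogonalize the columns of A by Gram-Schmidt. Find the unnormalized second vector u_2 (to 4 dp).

u_2 = (-1.4000, 2.8000, -1.4000, -4.2000)

e_1 = w_1/‖w_1‖ = (1, -2, 1, -2)/3.1623 = (0.3162, -0.6325, 0.3162, -0.6325).
r_{12} = e_1·w_2 = -1.8974.
u_2 = w_2 + 1.8974·e_1 = (-1.4000, 2.8000, -1.4000, -4.2000).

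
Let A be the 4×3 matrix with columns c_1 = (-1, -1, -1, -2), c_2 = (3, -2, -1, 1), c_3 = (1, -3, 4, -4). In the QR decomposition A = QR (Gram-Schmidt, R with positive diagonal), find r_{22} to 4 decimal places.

r_{22} = 3.7985

e_1 = c_1/‖c_1‖ = (-1, -1, -1, -2)/2.6458 = (-0.3780, -0.3780, -0.3780, -0.7559).
r_{12} = e_1·c_2 = -0.7559.
u_2 = c_2 + 0.7559·e_1 = (2.7143, -2.2857, -1.2857, 0.4286).
r_{22} = ‖u_2‖ = 3.7985.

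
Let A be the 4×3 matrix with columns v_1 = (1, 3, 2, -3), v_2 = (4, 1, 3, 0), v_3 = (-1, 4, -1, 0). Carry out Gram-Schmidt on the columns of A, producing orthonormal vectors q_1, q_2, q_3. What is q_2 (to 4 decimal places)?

q_2 = (0.7953, -0.1611, 0.4329, 0.3926)

v_1 = (1, 3, 2, -3); ‖v_1‖ = 4.7958, so q_1 = (0.2085, 0.6255, 0.4170, -0.6255).
q_1·v_2 = 0.2085·4 + 0.6255·1 + 0.4170·3 + (-0.6255)·0 = 2.7107.
u_2 = v_2 − 2.7107·q_1 = (3.4348, -0.6957, 1.8696, 1.6957).
‖u_2‖ = 4.3188, so q_2 = (0.7953, -0.1611, 0.4329, 0.3926).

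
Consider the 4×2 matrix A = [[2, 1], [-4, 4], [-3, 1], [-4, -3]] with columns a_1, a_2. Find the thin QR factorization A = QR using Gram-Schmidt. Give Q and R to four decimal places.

q_1 = a_1/‖a_1‖ = (2, -4, -3, -4)/6.7082 = (0.2981, -0.5963, -0.4472, -0.5963).
r_{12} = q_1·a_2 = -0.7454.
u_2 = a_2 + 0.7454·q_1 = (1.2222, 3.5556, 0.6667, -3.4444).
‖u_2‖ = 5.1424, so q_2 = (0.2377, 0.6914, 0.1296, -0.6698).

Q = [[0.2981, 0.2377], [-0.5963, 0.6914], [-0.4472, 0.1296], [-0.5963, -0.6698]], R = [[6.7082, -0.7454], [0.0000, 5.1424]]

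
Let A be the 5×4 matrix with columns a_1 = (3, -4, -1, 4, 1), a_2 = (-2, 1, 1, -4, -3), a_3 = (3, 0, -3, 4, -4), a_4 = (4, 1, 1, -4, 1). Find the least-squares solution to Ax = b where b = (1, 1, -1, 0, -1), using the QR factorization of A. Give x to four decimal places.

q_1 = a_1/‖a_1‖ = (3, -4, -1, 4, 1)/6.5574 = (0.4575, -0.6100, -0.1525, 0.6100, 0.1525).
r_{12} = q_1·a_2 = -4.5750.
u_2 = a_2 + 4.5750·q_1 = (0.0930, -1.7907, 0.3023, -1.2093, -2.3023).
‖u_2‖ = 3.1733, so q_2 = (0.0293, -0.5643, 0.0953, -0.3811, -0.7255).
r_{13} = q_1·a_3 = 3.6600; r_{23} = q_2·a_3 = 1.1799.
u_3 = a_3 − 3.6600·q_1 − 1.1799·q_2 = (1.2910, 2.8984, -2.5543, 2.2171, -3.7021).
‖u_3‖ = 5.9340, so q_3 = (0.2176, 0.4884, -0.4304, 0.3736, -0.6239).
r_{14} = q_1·a_4 = -1.2200; r_{24} = q_2·a_4 = 0.4470; r_{34} = q_3·a_4 = -1.1901.
u_4 = a_4 + 1.2200·q_1 − 0.4470·q_2 + 1.1901·q_3 = (4.8040, 1.0894, 0.2591, -2.6408, 0.7679).
‖u_4‖ = 5.6476, so q_4 = (0.8506, 0.1929, 0.0459, -0.4676, 0.1360).
Qᵀb = (-0.1525, 0.0953, 1.7603, 0.8617).
Back-substitute: x_4 = 0.8617/5.6476 = 0.1526.
x_3 = (1.7603 + 1.1901·0.1526)/5.9340 = 0.3272.
x_2 = (0.0953 − 1.1799·0.3272 − 0.4470·0.1526)/3.1733 = -0.1132.
x_1 = (-0.1525 + 4.5750·(-0.1132) − 3.6600·0.3272 + 1.2200·0.1526)/6.5574 = -0.2565.

x = (-0.2565, -0.1132, 0.3272, 0.1526)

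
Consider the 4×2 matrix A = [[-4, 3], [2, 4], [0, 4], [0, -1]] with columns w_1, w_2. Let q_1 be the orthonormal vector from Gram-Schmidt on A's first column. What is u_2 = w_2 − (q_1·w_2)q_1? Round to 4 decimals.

u_2 = (2.2000, 4.4000, 4.0000, -1.0000)

w_1 = (-4, 2, 0, 0); ‖w_1‖ = 4.4721, so q_1 = (-0.8944, 0.4472, 0.0000, 0.0000).
q_1·w_2 = (-0.8944)·3 + 0.4472·4 + 0.0000·4 + 0.0000·(-1) = -0.8944.
u_2 = w_2 + 0.8944·q_1 = (2.2000, 4.4000, 4.0000, -1.0000).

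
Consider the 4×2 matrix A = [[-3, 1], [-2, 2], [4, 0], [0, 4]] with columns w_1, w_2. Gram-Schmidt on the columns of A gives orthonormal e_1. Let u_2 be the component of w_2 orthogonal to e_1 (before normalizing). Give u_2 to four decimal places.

w_1 = (-3, -2, 4, 0); ‖w_1‖ = 5.3852, so e_1 = (-0.5571, -0.3714, 0.7428, 0.0000).
e_1·w_2 = (-0.5571)·1 + (-0.3714)·2 + 0.7428·0 + 0.0000·4 = -1.2999.
u_2 = w_2 + 1.2999·e_1 = (0.2759, 1.5172, 0.9655, 4.0000).

u_2 = (0.2759, 1.5172, 0.9655, 4.0000)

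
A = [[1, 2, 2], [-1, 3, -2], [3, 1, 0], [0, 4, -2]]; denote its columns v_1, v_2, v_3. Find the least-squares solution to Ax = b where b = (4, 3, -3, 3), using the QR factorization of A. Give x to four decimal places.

v_1 = (1, -1, 3, 0); ‖v_1‖ = 3.3166, so q_1 = (0.3015, -0.3015, 0.9045, 0.0000).
q_1·v_2 = 0.3015·2 + (-0.3015)·3 + 0.9045·1 + 0.0000·4 = 0.6030.
u_2 = v_2 − 0.6030·q_1 = (1.8182, 3.1818, 0.4545, 4.0000).
‖u_2‖ = 5.4439, so q_2 = (0.3340, 0.5845, 0.0835, 0.7348).
q_1·v_3 = 0.3015·2 + (-0.3015)·(-2) + 0.9045·0 + 0.0000·(-2) = 1.2060; q_2·v_3 = 0.3340·2 + 0.5845·(-2) + 0.0835·0 + 0.7348·(-2) = -1.9705.
u_3 = v_3 − 1.2060·q_1 + 1.9705·q_2 = (2.2945, -0.4847, -0.9264, -0.5521).
‖u_3‖ = 2.5812, so q_3 = (0.8889, -0.1878, -0.3589, -0.2139).
Qᵀb = (-2.4121, 5.0431, 3.4273).
Back-substitute: x_3 = 3.4273/2.5812 = 1.3278.
x_2 = (5.0431 + 1.9705·1.3278)/5.4439 = 1.4070.
x_1 = (-2.4121 − 0.6030·1.4070 − 1.2060·1.3278)/3.3166 = -1.4659.

x = (-1.4659, 1.4070, 1.3278)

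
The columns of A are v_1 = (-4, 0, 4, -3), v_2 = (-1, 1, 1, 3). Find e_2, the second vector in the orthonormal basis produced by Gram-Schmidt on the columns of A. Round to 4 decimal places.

e_2 = (-0.3172, 0.2890, 0.3172, 0.8458)

v_1 = (-4, 0, 4, -3); ‖v_1‖ = 6.4031, so e_1 = (-0.6247, 0.0000, 0.6247, -0.4685).
e_1·v_2 = (-0.6247)·(-1) + 0.0000·1 + 0.6247·1 + (-0.4685)·3 = -0.1562.
u_2 = v_2 + 0.1562·e_1 = (-1.0976, 1.0000, 1.0976, 2.9268).
‖u_2‖ = 3.4606, so e_2 = (-0.3172, 0.2890, 0.3172, 0.8458).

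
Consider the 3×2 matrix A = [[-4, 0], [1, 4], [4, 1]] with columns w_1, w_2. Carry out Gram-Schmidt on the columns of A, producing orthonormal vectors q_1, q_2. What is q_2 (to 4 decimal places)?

w_1 = (-4, 1, 4); ‖w_1‖ = 5.7446, so q_1 = (-0.6963, 0.1741, 0.6963).
q_1·w_2 = (-0.6963)·0 + 0.1741·4 + 0.6963·1 = 1.3926.
u_2 = w_2 − 1.3926·q_1 = (0.9697, 3.7576, 0.0303).
‖u_2‖ = 3.8808, so q_2 = (0.2499, 0.9682, 0.0078).

q_2 = (0.2499, 0.9682, 0.0078)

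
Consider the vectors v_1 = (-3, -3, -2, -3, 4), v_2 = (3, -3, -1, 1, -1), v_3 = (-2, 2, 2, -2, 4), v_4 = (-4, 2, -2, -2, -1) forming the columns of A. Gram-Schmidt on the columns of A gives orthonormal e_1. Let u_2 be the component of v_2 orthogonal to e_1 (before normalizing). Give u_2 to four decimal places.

v_1 = (-3, -3, -2, -3, 4); ‖v_1‖ = 6.8557, so e_1 = (-0.4376, -0.4376, -0.2917, -0.4376, 0.5835).
e_1·v_2 = (-0.4376)·3 + (-0.4376)·(-3) + (-0.2917)·(-1) + (-0.4376)·1 + 0.5835·(-1) = -0.7293.
u_2 = v_2 + 0.7293·e_1 = (2.6809, -3.3191, -1.2128, 0.6809, -0.5745).

u_2 = (2.6809, -3.3191, -1.2128, 0.6809, -0.5745)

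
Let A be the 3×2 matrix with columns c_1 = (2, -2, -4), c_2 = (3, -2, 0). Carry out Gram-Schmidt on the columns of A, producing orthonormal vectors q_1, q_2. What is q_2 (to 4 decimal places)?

q_2 = (0.7290, -0.3925, 0.5608)

c_1 = (2, -2, -4); ‖c_1‖ = 4.8990, so q_1 = (0.4082, -0.4082, -0.8165).
q_1·c_2 = 0.4082·3 + (-0.4082)·(-2) + (-0.8165)·0 = 2.0412.
u_2 = c_2 − 2.0412·q_1 = (2.1667, -1.1667, 1.6667).
‖u_2‖ = 2.9721, so q_2 = (0.7290, -0.3925, 0.5608).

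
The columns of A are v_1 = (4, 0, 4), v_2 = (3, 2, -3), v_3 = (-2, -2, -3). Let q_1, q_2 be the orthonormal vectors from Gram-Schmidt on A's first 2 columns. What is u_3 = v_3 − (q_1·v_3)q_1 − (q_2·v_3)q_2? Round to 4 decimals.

q_1 = v_1/‖v_1‖ = (4, 0, 4)/5.6569 = (0.7071, 0.0000, 0.7071).
r_{12} = q_1·v_2 = 0.0000.
u_2 = v_2 + 0.0000·q_1 = (3.0000, 2.0000, -3.0000).
‖u_2‖ = 4.6904, so q_2 = (0.6396, 0.4264, -0.6396).
r_{13} = q_1·v_3 = -3.5355; r_{23} = q_2·v_3 = -0.2132.
u_3 = v_3 + 3.5355·q_1 + 0.2132·q_2 = (0.6364, -1.9091, -0.6364).

u_3 = (0.6364, -1.9091, -0.6364)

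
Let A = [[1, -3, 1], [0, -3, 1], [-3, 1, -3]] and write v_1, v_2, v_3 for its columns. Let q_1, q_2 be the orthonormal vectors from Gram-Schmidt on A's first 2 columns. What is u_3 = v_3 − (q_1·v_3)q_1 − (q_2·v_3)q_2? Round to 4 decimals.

u_3 = (-0.4675, 0.4156, -0.1558)

q_1 = v_1/‖v_1‖ = (1, 0, -3)/3.1623 = (0.3162, 0.0000, -0.9487).
r_{12} = q_1·v_2 = -1.8974.
u_2 = v_2 + 1.8974·q_1 = (-2.4000, -3.0000, -0.8000).
‖u_2‖ = 3.9243, so q_2 = (-0.6116, -0.7645, -0.2039).
r_{13} = q_1·v_3 = 3.1623; r_{23} = q_2·v_3 = -0.7645.
u_3 = v_3 − 3.1623·q_1 + 0.7645·q_2 = (-0.4675, 0.4156, -0.1558).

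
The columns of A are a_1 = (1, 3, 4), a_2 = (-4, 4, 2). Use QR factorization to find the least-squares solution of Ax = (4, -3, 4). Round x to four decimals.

x = (1.0529, -1.0235)

e_1 = a_1/‖a_1‖ = (1, 3, 4)/5.0990 = (0.1961, 0.5883, 0.7845).
r_{12} = e_1·a_2 = 3.1379.
u_2 = a_2 − 3.1379·e_1 = (-4.6154, 2.1538, -0.4615).
‖u_2‖ = 5.1141, so e_2 = (-0.9025, 0.4212, -0.0902).
Qᵀb = (2.1573, -5.2344).
Back-substitute: x_2 = -5.2344/5.1141 = -1.0235.
x_1 = (2.1573 − 3.1379·(-1.0235))/5.0990 = 1.0529.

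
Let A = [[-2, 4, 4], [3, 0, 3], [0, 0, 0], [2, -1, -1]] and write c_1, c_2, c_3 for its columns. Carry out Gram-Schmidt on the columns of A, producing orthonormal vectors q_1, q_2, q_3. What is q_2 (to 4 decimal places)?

c_1 = (-2, 3, 0, 2); ‖c_1‖ = 4.1231, so q_1 = (-0.4851, 0.7276, 0.0000, 0.4851).
q_1·c_2 = (-0.4851)·4 + 0.7276·0 + 0.0000·0 + 0.4851·(-1) = -2.4254.
u_2 = c_2 + 2.4254·q_1 = (2.8235, 1.7647, 0.0000, 0.1765).
‖u_2‖ = 3.3343, so q_2 = (0.8468, 0.5293, 0.0000, 0.0529).

q_2 = (0.8468, 0.5293, 0.0000, 0.0529)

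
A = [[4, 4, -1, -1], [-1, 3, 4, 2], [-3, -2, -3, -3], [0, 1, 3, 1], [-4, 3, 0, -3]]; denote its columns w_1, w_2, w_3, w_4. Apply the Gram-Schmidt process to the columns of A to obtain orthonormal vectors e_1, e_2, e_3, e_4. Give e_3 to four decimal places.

e_3 = (-0.4918, 0.4988, -0.4313, 0.4874, -0.2930)

e_1 = w_1/‖w_1‖ = (4, -1, -3, 0, -4)/6.4807 = (0.6172, -0.1543, -0.4629, 0.0000, -0.6172).
r_{12} = e_1·w_2 = 1.0801.
u_2 = w_2 − 1.0801·e_1 = (3.3333, 3.1667, -1.5000, 1.0000, 3.6667).
‖u_2‖ = 6.1509, so e_2 = (0.5419, 0.5148, -0.2439, 0.1626, 0.5961).
r_{13} = e_1·w_3 = 0.1543; r_{23} = e_2·w_3 = 2.7367.
u_3 = w_3 − 0.1543·e_1 − 2.7367·e_2 = (-2.5784, 2.6149, -2.2612, 2.5551, -1.5362).
‖u_3‖ = 5.2428, so e_3 = (-0.4918, 0.4988, -0.4313, 0.4874, -0.2930).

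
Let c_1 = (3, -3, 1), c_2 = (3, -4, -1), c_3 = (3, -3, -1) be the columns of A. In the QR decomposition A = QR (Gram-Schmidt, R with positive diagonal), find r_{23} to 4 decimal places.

r_{23} = 1.8457

e_1 = c_1/‖c_1‖ = (3, -3, 1)/4.3589 = (0.6882, -0.6882, 0.2294).
r_{12} = e_1·c_2 = 4.5883.
u_2 = c_2 − 4.5883·e_1 = (-0.1579, -0.8421, -2.0526).
‖u_2‖ = 2.2243, so e_2 = (-0.0710, -0.3786, -0.9228).
r_{23} = e_2·c_3 = 1.8457.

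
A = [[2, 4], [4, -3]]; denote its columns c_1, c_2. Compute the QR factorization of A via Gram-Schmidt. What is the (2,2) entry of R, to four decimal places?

r_{22} = 4.9193

e_1 = c_1/‖c_1‖ = (2, 4)/4.4721 = (0.4472, 0.8944).
r_{12} = e_1·c_2 = -0.8944.
u_2 = c_2 + 0.8944·e_1 = (4.4000, -2.2000).
r_{22} = ‖u_2‖ = 4.9193.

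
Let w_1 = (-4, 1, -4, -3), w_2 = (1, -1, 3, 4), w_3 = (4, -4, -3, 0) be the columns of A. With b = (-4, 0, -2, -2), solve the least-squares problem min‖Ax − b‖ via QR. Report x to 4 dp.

x = (0.9392, 0.3401, -0.0524)

q_1 = w_1/‖w_1‖ = (-4, 1, -4, -3)/6.4807 = (-0.6172, 0.1543, -0.6172, -0.4629).
r_{12} = q_1·w_2 = -4.4748.
u_2 = w_2 + 4.4748·q_1 = (-1.7619, -0.3095, 0.2381, 1.9286).
‖u_2‖ = 2.6412, so q_2 = (-0.6671, -0.1172, 0.0901, 0.7302).
r_{13} = q_1·w_3 = -1.2344; r_{23} = q_2·w_3 = -2.4700.
u_3 = w_3 + 1.2344·q_1 + 2.4700·q_2 = (1.5904, -4.0990, -3.5392, 1.2321).
‖u_3‖ = 5.7771, so q_3 = (0.2753, -0.7095, -0.6126, 0.2133).
Qᵀb = (4.6291, 1.0277, -0.3025).
Back-substitute: x_3 = -0.3025/5.7771 = -0.0524.
x_2 = (1.0277 + 2.4700·(-0.0524))/2.6412 = 0.3401.
x_1 = (4.6291 + 4.4748·0.3401 + 1.2344·(-0.0524))/6.4807 = 0.9392.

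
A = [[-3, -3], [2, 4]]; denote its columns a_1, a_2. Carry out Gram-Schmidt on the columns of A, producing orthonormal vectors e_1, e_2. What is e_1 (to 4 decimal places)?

e_1 = (-0.8321, 0.5547)

a_1 = (-3, 2); ‖a_1‖ = 3.6056, so e_1 = (-0.8321, 0.5547).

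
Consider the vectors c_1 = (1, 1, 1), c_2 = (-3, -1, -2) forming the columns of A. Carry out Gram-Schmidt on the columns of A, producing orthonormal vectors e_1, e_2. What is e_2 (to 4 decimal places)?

c_1 = (1, 1, 1); ‖c_1‖ = 1.7321, so e_1 = (0.5774, 0.5774, 0.5774).
e_1·c_2 = 0.5774·(-3) + 0.5774·(-1) + 0.5774·(-2) = -3.4641.
u_2 = c_2 + 3.4641·e_1 = (-1.0000, 1.0000, 0.0000).
‖u_2‖ = 1.4142, so e_2 = (-0.7071, 0.7071, 0.0000).

e_2 = (-0.7071, 0.7071, 0.0000)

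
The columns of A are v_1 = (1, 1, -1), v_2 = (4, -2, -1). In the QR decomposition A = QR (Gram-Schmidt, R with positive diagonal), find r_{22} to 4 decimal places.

r_{22} = 4.2426

v_1 = (1, 1, -1); ‖v_1‖ = 1.7321, so e_1 = (0.5774, 0.5774, -0.5774).
e_1·v_2 = 0.5774·4 + 0.5774·(-2) + (-0.5774)·(-1) = 1.7321.
u_2 = v_2 − 1.7321·e_1 = (3.0000, -3.0000, 0.0000).
r_{22} = ‖u_2‖ = 4.2426.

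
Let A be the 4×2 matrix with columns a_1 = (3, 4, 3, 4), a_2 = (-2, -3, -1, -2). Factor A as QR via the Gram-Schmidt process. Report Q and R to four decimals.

Q = [[0.4243, -0.2393], [0.5657, -0.6260], [0.4243, 0.6812], [0.5657, 0.2946]], R = [[7.0711, -4.1012], [0.0000, 1.0863]]

a_1 = (3, 4, 3, 4); ‖a_1‖ = 7.0711, so q_1 = (0.4243, 0.5657, 0.4243, 0.5657).
q_1·a_2 = 0.4243·(-2) + 0.5657·(-3) + 0.4243·(-1) + 0.5657·(-2) = -4.1012.
u_2 = a_2 + 4.1012·q_1 = (-0.2600, -0.6800, 0.7400, 0.3200).
‖u_2‖ = 1.0863, so q_2 = (-0.2393, -0.6260, 0.6812, 0.2946).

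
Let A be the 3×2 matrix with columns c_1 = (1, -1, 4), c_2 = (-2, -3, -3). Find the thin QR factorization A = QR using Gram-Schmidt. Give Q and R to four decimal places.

Q = [[0.2357, -0.3553], [-0.2357, -0.9239], [0.9428, -0.1421]], R = [[4.2426, -2.5927], [0.0000, 3.9087]]

c_1 = (1, -1, 4); ‖c_1‖ = 4.2426, so q_1 = (0.2357, -0.2357, 0.9428).
q_1·c_2 = 0.2357·(-2) + (-0.2357)·(-3) + 0.9428·(-3) = -2.5927.
u_2 = c_2 + 2.5927·q_1 = (-1.3889, -3.6111, -0.5556).
‖u_2‖ = 3.9087, so q_2 = (-0.3553, -0.9239, -0.1421).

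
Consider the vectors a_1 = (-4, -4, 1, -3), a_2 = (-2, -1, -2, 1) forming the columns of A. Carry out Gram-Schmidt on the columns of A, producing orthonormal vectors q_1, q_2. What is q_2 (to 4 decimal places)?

q_1 = a_1/‖a_1‖ = (-4, -4, 1, -3)/6.4807 = (-0.6172, -0.6172, 0.1543, -0.4629).
r_{12} = q_1·a_2 = 1.0801.
u_2 = a_2 − 1.0801·q_1 = (-1.3333, -0.3333, -2.1667, 1.5000).
‖u_2‖ = 2.9721, so q_2 = (-0.4486, -0.1122, -0.7290, 0.5047).

q_2 = (-0.4486, -0.1122, -0.7290, 0.5047)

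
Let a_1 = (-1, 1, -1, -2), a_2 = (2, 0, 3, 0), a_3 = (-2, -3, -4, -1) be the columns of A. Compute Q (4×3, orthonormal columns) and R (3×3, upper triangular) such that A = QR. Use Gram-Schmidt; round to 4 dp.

a_1 = (-1, 1, -1, -2); ‖a_1‖ = 2.6458, so q_1 = (-0.3780, 0.3780, -0.3780, -0.7559).
q_1·a_2 = (-0.3780)·2 + 0.3780·0 + (-0.3780)·3 + (-0.7559)·0 = -1.8898.
u_2 = a_2 + 1.8898·q_1 = (1.2857, 0.7143, 2.2857, -1.4286).
‖u_2‖ = 3.0706, so q_2 = (0.4187, 0.2326, 0.7444, -0.4652).
q_1·a_3 = (-0.3780)·(-2) + 0.3780·(-3) + (-0.3780)·(-4) + (-0.7559)·(-1) = 1.8898; q_2·a_3 = 0.4187·(-2) + 0.2326·(-3) + 0.7444·(-4) + (-0.4652)·(-1) = -4.0476.
u_3 = a_3 − 1.8898·q_1 + 4.0476·q_2 = (0.4091, -2.7727, -0.2727, -1.4545).
‖u_3‖ = 3.1695, so q_3 = (0.1291, -0.8748, -0.0860, -0.4589).

Q = [[-0.3780, 0.4187, 0.1291], [0.3780, 0.2326, -0.8748], [-0.3780, 0.7444, -0.0860], [-0.7559, -0.4652, -0.4589]], R = [[2.6458, -1.8898, 1.8898], [0.0000, 3.0706, -4.0476], [0.0000, 0.0000, 3.1695]]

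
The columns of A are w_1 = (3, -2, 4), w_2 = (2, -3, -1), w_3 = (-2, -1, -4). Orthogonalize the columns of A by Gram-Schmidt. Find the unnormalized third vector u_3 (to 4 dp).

u_3 = (-0.7778, -0.6111, 0.2778)

q_1 = w_1/‖w_1‖ = (3, -2, 4)/5.3852 = (0.5571, -0.3714, 0.7428).
r_{12} = q_1·w_2 = 1.4856.
u_2 = w_2 − 1.4856·q_1 = (1.1724, -2.4483, -2.1034).
‖u_2‖ = 3.4341, so q_2 = (0.3414, -0.7129, -0.6125).
r_{13} = q_1·w_3 = -3.7139; r_{23} = q_2·w_3 = 2.4802.
u_3 = w_3 + 3.7139·q_1 − 2.4802·q_2 = (-0.7778, -0.6111, 0.2778).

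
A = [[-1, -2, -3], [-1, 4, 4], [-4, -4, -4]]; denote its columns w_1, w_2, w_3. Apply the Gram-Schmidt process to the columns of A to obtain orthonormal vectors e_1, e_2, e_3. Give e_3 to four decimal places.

w_1 = (-1, -1, -4); ‖w_1‖ = 4.2426, so e_1 = (-0.2357, -0.2357, -0.9428).
e_1·w_2 = (-0.2357)·(-2) + (-0.2357)·4 + (-0.9428)·(-4) = 3.2998.
u_2 = w_2 − 3.2998·e_1 = (-1.2222, 4.7778, -0.8889).
‖u_2‖ = 5.0111, so e_2 = (-0.2439, 0.9534, -0.1774).
e_1·w_3 = (-0.2357)·(-3) + (-0.2357)·4 + (-0.9428)·(-4) = 3.5355; e_2·w_3 = (-0.2439)·(-3) + 0.9534·4 + (-0.1774)·(-4) = 5.2550.
u_3 = w_3 − 3.5355·e_1 − 5.2550·e_2 = (-0.8850, -0.1770, 0.2655).
‖u_3‖ = 0.9407, so e_3 = (-0.9407, -0.1881, 0.2822).

e_3 = (-0.9407, -0.1881, 0.2822)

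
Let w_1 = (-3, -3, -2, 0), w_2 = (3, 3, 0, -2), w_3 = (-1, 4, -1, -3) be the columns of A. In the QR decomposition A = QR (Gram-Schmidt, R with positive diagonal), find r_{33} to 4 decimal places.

r_{33} = 3.5986

w_1 = (-3, -3, -2, 0); ‖w_1‖ = 4.6904, so q_1 = (-0.6396, -0.6396, -0.4264, 0.0000).
q_1·w_2 = (-0.6396)·3 + (-0.6396)·3 + (-0.4264)·0 + 0.0000·(-2) = -3.8376.
u_2 = w_2 + 3.8376·q_1 = (0.5455, 0.5455, -1.6364, -2.0000).
‖u_2‖ = 2.6968, so q_2 = (0.2023, 0.2023, -0.6068, -0.7416).
q_1·w_3 = (-0.6396)·(-1) + (-0.6396)·4 + (-0.4264)·(-1) + 0.0000·(-3) = -1.4924; q_2·w_3 = 0.2023·(-1) + 0.2023·4 + (-0.6068)·(-1) + (-0.7416)·(-3) = 3.4384.
u_3 = w_3 + 1.4924·q_1 − 3.4384·q_2 = (-2.6500, 2.3500, 0.4500, -0.4500).
r_{33} = ‖u_3‖ = 3.5986.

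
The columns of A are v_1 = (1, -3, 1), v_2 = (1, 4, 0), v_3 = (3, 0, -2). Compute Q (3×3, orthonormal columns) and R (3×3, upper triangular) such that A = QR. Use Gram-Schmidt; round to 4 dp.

Q = [[0.3015, 0.8165, 0.4924], [-0.9045, 0.4082, -0.1231], [0.3015, 0.4082, -0.8616]], R = [[3.3166, -3.3166, 0.3015], [0.0000, 2.4495, 1.6330], [0.0000, 0.0000, 3.2004]]

v_1 = (1, -3, 1); ‖v_1‖ = 3.3166, so e_1 = (0.3015, -0.9045, 0.3015).
e_1·v_2 = 0.3015·1 + (-0.9045)·4 + 0.3015·0 = -3.3166.
u_2 = v_2 + 3.3166·e_1 = (2.0000, 1.0000, 1.0000).
‖u_2‖ = 2.4495, so e_2 = (0.8165, 0.4082, 0.4082).
e_1·v_3 = 0.3015·3 + (-0.9045)·0 + 0.3015·(-2) = 0.3015; e_2·v_3 = 0.8165·3 + 0.4082·0 + 0.4082·(-2) = 1.6330.
u_3 = v_3 − 0.3015·e_1 − 1.6330·e_2 = (1.5758, -0.3939, -2.7576).
‖u_3‖ = 3.2004, so e_3 = (0.4924, -0.1231, -0.8616).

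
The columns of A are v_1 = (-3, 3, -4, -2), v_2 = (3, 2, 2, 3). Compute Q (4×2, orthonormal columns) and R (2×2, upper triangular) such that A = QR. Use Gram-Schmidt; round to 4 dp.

v_1 = (-3, 3, -4, -2); ‖v_1‖ = 6.1644, so q_1 = (-0.4867, 0.4867, -0.6489, -0.3244).
q_1·v_2 = (-0.4867)·3 + 0.4867·2 + (-0.6489)·2 + (-0.3244)·3 = -2.7578.
u_2 = v_2 + 2.7578·q_1 = (1.6579, 3.3421, 0.2105, 2.1053).
‖u_2‖ = 4.2889, so q_2 = (0.3866, 0.7792, 0.0491, 0.4909).

Q = [[-0.4867, 0.3866], [0.4867, 0.7792], [-0.6489, 0.0491], [-0.3244, 0.4909]], R = [[6.1644, -2.7578], [0.0000, 4.2889]]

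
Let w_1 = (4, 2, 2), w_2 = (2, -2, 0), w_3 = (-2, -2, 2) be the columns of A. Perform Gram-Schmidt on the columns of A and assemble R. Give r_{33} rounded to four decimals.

e_1 = w_1/‖w_1‖ = (4, 2, 2)/4.8990 = (0.8165, 0.4082, 0.4082).
r_{12} = e_1·w_2 = 0.8165.
u_2 = w_2 − 0.8165·e_1 = (1.3333, -2.3333, -0.3333).
‖u_2‖ = 2.7080, so e_2 = (0.4924, -0.8616, -0.1231).
r_{13} = e_1·w_3 = -1.6330; r_{23} = e_2·w_3 = 0.4924.
u_3 = w_3 + 1.6330·e_1 − 0.4924·e_2 = (-0.9091, -0.9091, 2.7273).
r_{33} = ‖u_3‖ = 3.0151.

r_{33} = 3.0151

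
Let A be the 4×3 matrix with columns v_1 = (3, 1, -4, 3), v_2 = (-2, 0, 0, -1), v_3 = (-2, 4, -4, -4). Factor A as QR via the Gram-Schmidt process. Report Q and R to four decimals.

q_1 = v_1/‖v_1‖ = (3, 1, -4, 3)/5.9161 = (0.5071, 0.1690, -0.6761, 0.5071).
r_{12} = q_1·v_2 = -1.5213.
u_2 = v_2 + 1.5213·q_1 = (-1.2286, 0.2571, -1.0286, -0.2286).
‖u_2‖ = 1.6388, so q_2 = (-0.7497, 0.1569, -0.6276, -0.1395).
r_{13} = q_1·v_3 = 0.3381; r_{23} = q_2·v_3 = 5.1954.
u_3 = v_3 − 0.3381·q_1 − 5.1954·q_2 = (1.7234, 3.1277, -0.5106, -3.4468).
‖u_3‖ = 4.9894, so q_3 = (0.3454, 0.6269, -0.1023, -0.6908).

Q = [[0.5071, -0.7497, 0.3454], [0.1690, 0.1569, 0.6269], [-0.6761, -0.6276, -0.1023], [0.5071, -0.1395, -0.6908]], R = [[5.9161, -1.5213, 0.3381], [0.0000, 1.6388, 5.1954], [0.0000, 0.0000, 4.9894]]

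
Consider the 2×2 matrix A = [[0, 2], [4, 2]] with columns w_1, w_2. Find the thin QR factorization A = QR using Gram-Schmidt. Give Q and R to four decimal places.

w_1 = (0, 4); ‖w_1‖ = 4.0000, so e_1 = (0.0000, 1.0000).
e_1·w_2 = 0.0000·2 + 1.0000·2 = 2.0000.
u_2 = w_2 − 2.0000·e_1 = (2.0000, 0.0000).
‖u_2‖ = 2.0000, so e_2 = (1.0000, 0.0000).

Q = [[0.0000, 1.0000], [1.0000, 0.0000]], R = [[4.0000, 2.0000], [0.0000, 2.0000]]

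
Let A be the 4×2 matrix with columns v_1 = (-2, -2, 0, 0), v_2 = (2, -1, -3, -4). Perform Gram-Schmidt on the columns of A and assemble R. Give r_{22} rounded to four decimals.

v_1 = (-2, -2, 0, 0); ‖v_1‖ = 2.8284, so q_1 = (-0.7071, -0.7071, 0.0000, 0.0000).
q_1·v_2 = (-0.7071)·2 + (-0.7071)·(-1) + 0.0000·(-3) + 0.0000·(-4) = -0.7071.
u_2 = v_2 + 0.7071·q_1 = (1.5000, -1.5000, -3.0000, -4.0000).
r_{22} = ‖u_2‖ = 5.4314.

r_{22} = 5.4314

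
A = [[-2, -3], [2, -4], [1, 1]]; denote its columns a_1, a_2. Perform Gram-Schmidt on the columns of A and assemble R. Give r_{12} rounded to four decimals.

r_{12} = -0.3333

e_1 = a_1/‖a_1‖ = (-2, 2, 1)/3.0000 = (-0.6667, 0.6667, 0.3333).
r_{12} = e_1·a_2 = -0.3333.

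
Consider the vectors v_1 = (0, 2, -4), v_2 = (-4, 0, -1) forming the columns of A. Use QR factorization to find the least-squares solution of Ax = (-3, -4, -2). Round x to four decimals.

q_1 = v_1/‖v_1‖ = (0, 2, -4)/4.4721 = (0.0000, 0.4472, -0.8944).
r_{12} = q_1·v_2 = 0.8944.
u_2 = v_2 − 0.8944·q_1 = (-4.0000, -0.4000, -0.2000).
‖u_2‖ = 4.0249, so q_2 = (-0.9938, -0.0994, -0.0497).
Qᵀb = (0.0000, 3.4783).
Back-substitute: x_2 = 3.4783/4.0249 = 0.8642.
x_1 = (0.0000 − 0.8944·0.8642)/4.4721 = -0.1728.

x = (-0.1728, 0.8642)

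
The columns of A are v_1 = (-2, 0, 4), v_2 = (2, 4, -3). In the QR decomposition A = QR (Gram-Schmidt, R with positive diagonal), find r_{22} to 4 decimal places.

r_{22} = 4.0249

e_1 = v_1/‖v_1‖ = (-2, 0, 4)/4.4721 = (-0.4472, 0.0000, 0.8944).
r_{12} = e_1·v_2 = -3.5777.
u_2 = v_2 + 3.5777·e_1 = (0.4000, 4.0000, 0.2000).
r_{22} = ‖u_2‖ = 4.0249.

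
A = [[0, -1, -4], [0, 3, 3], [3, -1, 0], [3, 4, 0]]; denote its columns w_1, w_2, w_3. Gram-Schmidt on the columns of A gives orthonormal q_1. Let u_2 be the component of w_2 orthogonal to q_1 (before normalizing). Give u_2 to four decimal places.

q_1 = w_1/‖w_1‖ = (0, 0, 3, 3)/4.2426 = (0.0000, 0.0000, 0.7071, 0.7071).
r_{12} = q_1·w_2 = 2.1213.
u_2 = w_2 − 2.1213·q_1 = (-1.0000, 3.0000, -2.5000, 2.5000).

u_2 = (-1.0000, 3.0000, -2.5000, 2.5000)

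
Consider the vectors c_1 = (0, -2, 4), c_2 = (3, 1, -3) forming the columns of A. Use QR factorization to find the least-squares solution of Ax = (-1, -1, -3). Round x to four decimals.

x = (-0.6522, -0.2174)

q_1 = c_1/‖c_1‖ = (0, -2, 4)/4.4721 = (0.0000, -0.4472, 0.8944).
r_{12} = q_1·c_2 = -3.1305.
u_2 = c_2 + 3.1305·q_1 = (3.0000, -0.4000, -0.2000).
‖u_2‖ = 3.0332, so q_2 = (0.9891, -0.1319, -0.0659).
Qᵀb = (-2.2361, -0.6594).
Back-substitute: x_2 = -0.6594/3.0332 = -0.2174.
x_1 = (-2.2361 + 3.1305·(-0.2174))/4.4721 = -0.6522.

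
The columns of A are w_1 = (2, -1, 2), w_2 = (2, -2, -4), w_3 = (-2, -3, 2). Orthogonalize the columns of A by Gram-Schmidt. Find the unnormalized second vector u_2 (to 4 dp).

u_2 = (2.4444, -2.2222, -3.5556)

w_1 = (2, -1, 2); ‖w_1‖ = 3.0000, so q_1 = (0.6667, -0.3333, 0.6667).
q_1·w_2 = 0.6667·2 + (-0.3333)·(-2) + 0.6667·(-4) = -0.6667.
u_2 = w_2 + 0.6667·q_1 = (2.4444, -2.2222, -3.5556).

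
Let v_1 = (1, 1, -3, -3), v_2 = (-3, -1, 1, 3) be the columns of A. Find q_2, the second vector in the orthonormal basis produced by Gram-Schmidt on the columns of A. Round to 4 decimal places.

v_1 = (1, 1, -3, -3); ‖v_1‖ = 4.4721, so q_1 = (0.2236, 0.2236, -0.6708, -0.6708).
q_1·v_2 = 0.2236·(-3) + 0.2236·(-1) + (-0.6708)·1 + (-0.6708)·3 = -3.5777.
u_2 = v_2 + 3.5777·q_1 = (-2.2000, -0.2000, -1.4000, 0.6000).
‖u_2‖ = 2.6833, so q_2 = (-0.8199, -0.0745, -0.5217, 0.2236).

q_2 = (-0.8199, -0.0745, -0.5217, 0.2236)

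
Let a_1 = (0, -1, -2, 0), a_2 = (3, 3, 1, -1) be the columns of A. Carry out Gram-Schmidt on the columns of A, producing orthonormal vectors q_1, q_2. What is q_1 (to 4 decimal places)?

a_1 = (0, -1, -2, 0); ‖a_1‖ = 2.2361, so q_1 = (0.0000, -0.4472, -0.8944, 0.0000).

q_1 = (0.0000, -0.4472, -0.8944, 0.0000)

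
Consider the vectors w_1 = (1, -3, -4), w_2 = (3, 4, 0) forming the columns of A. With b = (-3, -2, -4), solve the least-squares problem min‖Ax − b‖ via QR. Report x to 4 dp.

x = (0.5659, -0.4763)

w_1 = (1, -3, -4); ‖w_1‖ = 5.0990, so e_1 = (0.1961, -0.5883, -0.7845).
e_1·w_2 = 0.1961·3 + (-0.5883)·4 + (-0.7845)·0 = -1.7650.
u_2 = w_2 + 1.7650·e_1 = (3.3462, 2.9615, -1.3846).
‖u_2‖ = 4.6781, so e_2 = (0.7153, 0.6331, -0.2960).
Qᵀb = (3.7262, -2.2281).
Back-substitute: x_2 = -2.2281/4.6781 = -0.4763.
x_1 = (3.7262 + 1.7650·(-0.4763))/5.0990 = 0.5659.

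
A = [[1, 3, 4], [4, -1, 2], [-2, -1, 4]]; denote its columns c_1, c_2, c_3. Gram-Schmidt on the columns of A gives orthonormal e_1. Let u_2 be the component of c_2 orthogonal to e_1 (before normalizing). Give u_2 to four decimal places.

u_2 = (2.9524, -1.1905, -0.9048)

e_1 = c_1/‖c_1‖ = (1, 4, -2)/4.5826 = (0.2182, 0.8729, -0.4364).
r_{12} = e_1·c_2 = 0.2182.
u_2 = c_2 − 0.2182·e_1 = (2.9524, -1.1905, -0.9048).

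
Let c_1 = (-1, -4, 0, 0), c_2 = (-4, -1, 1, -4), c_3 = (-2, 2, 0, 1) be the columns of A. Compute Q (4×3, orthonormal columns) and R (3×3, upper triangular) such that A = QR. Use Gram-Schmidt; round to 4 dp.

Q = [[-0.2425, -0.6419, -0.7239], [-0.9701, 0.1605, 0.1810], [0.0000, 0.1819, -0.0645], [0.0000, -0.7274, 0.6626]], R = [[4.1231, 1.9403, -1.4552], [0.0000, 5.4987, 0.8772], [0.0000, 0.0000, 2.4724]]

c_1 = (-1, -4, 0, 0); ‖c_1‖ = 4.1231, so e_1 = (-0.2425, -0.9701, 0.0000, 0.0000).
e_1·c_2 = (-0.2425)·(-4) + (-0.9701)·(-1) + 0.0000·1 + 0.0000·(-4) = 1.9403.
u_2 = c_2 − 1.9403·e_1 = (-3.5294, 0.8824, 1.0000, -4.0000).
‖u_2‖ = 5.4987, so e_2 = (-0.6419, 0.1605, 0.1819, -0.7274).
e_1·c_3 = (-0.2425)·(-2) + (-0.9701)·2 + 0.0000·0 + 0.0000·1 = -1.4552; e_2·c_3 = (-0.6419)·(-2) + 0.1605·2 + 0.1819·0 + (-0.7274)·1 = 0.8772.
u_3 = c_3 + 1.4552·e_1 − 0.8772·e_2 = (-1.7899, 0.4475, -0.1595, 1.6381).
‖u_3‖ = 2.4724, so e_3 = (-0.7239, 0.1810, -0.0645, 0.6626).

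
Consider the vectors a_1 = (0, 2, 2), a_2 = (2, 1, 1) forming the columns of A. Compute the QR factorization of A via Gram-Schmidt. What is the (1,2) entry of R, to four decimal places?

r_{12} = 1.4142

a_1 = (0, 2, 2); ‖a_1‖ = 2.8284, so q_1 = (0.0000, 0.7071, 0.7071).
r_{12} = q_1·a_2 = 1.4142.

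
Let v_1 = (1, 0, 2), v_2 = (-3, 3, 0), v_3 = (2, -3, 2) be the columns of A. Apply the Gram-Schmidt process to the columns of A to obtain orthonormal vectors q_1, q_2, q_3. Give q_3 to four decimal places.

v_1 = (1, 0, 2); ‖v_1‖ = 2.2361, so q_1 = (0.4472, 0.0000, 0.8944).
q_1·v_2 = 0.4472·(-3) + 0.0000·3 + 0.8944·0 = -1.3416.
u_2 = v_2 + 1.3416·q_1 = (-2.4000, 3.0000, 1.2000).
‖u_2‖ = 4.0249, so q_2 = (-0.5963, 0.7454, 0.2981).
q_1·v_3 = 0.4472·2 + 0.0000·(-3) + 0.8944·2 = 2.6833; q_2·v_3 = (-0.5963)·2 + 0.7454·(-3) + 0.2981·2 = -2.8324.
u_3 = v_3 − 2.6833·q_1 + 2.8324·q_2 = (-0.8889, -0.8889, 0.4444).
‖u_3‖ = 1.3333, so q_3 = (-0.6667, -0.6667, 0.3333).

q_3 = (-0.6667, -0.6667, 0.3333)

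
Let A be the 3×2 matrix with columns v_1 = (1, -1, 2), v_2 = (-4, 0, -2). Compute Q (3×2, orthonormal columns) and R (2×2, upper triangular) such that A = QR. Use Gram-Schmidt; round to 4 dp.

v_1 = (1, -1, 2); ‖v_1‖ = 2.4495, so e_1 = (0.4082, -0.4082, 0.8165).
e_1·v_2 = 0.4082·(-4) + (-0.4082)·0 + 0.8165·(-2) = -3.2660.
u_2 = v_2 + 3.2660·e_1 = (-2.6667, -1.3333, 0.6667).
‖u_2‖ = 3.0551, so e_2 = (-0.8729, -0.4364, 0.2182).

Q = [[0.4082, -0.8729], [-0.4082, -0.4364], [0.8165, 0.2182]], R = [[2.4495, -3.2660], [0.0000, 3.0551]]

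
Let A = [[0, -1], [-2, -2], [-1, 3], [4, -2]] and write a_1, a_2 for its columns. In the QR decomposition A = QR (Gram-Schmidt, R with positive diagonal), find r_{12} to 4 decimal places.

a_1 = (0, -2, -1, 4); ‖a_1‖ = 4.5826, so e_1 = (0.0000, -0.4364, -0.2182, 0.8729).
r_{12} = e_1·a_2 = -1.5275.

r_{12} = -1.5275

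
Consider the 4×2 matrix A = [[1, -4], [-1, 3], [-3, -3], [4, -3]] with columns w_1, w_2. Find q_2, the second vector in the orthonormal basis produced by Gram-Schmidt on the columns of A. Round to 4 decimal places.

q_2 = (-0.5790, 0.4195, -0.6558, -0.2422)

q_1 = w_1/‖w_1‖ = (1, -1, -3, 4)/5.1962 = (0.1925, -0.1925, -0.5774, 0.7698).
r_{12} = q_1·w_2 = -1.9245.
u_2 = w_2 + 1.9245·q_1 = (-3.6296, 2.6296, -4.1111, -1.5185).
‖u_2‖ = 6.2687, so q_2 = (-0.5790, 0.4195, -0.6558, -0.2422).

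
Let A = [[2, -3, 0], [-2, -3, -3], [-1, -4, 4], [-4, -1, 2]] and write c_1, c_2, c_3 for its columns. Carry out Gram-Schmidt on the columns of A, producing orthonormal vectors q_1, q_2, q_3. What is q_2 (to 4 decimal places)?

q_2 = (-0.6391, -0.4144, -0.6461, 0.0492)

c_1 = (2, -2, -1, -4); ‖c_1‖ = 5.0000, so q_1 = (0.4000, -0.4000, -0.2000, -0.8000).
q_1·c_2 = 0.4000·(-3) + (-0.4000)·(-3) + (-0.2000)·(-4) + (-0.8000)·(-1) = 1.6000.
u_2 = c_2 − 1.6000·q_1 = (-3.6400, -2.3600, -3.6800, 0.2800).
‖u_2‖ = 5.6956, so q_2 = (-0.6391, -0.4144, -0.6461, 0.0492).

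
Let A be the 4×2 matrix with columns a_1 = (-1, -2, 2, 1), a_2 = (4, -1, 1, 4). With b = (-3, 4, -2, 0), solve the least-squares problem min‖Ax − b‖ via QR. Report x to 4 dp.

a_1 = (-1, -2, 2, 1); ‖a_1‖ = 3.1623, so e_1 = (-0.3162, -0.6325, 0.6325, 0.3162).
e_1·a_2 = (-0.3162)·4 + (-0.6325)·(-1) + 0.6325·1 + 0.3162·4 = 1.2649.
u_2 = a_2 − 1.2649·e_1 = (4.4000, -0.2000, 0.2000, 3.6000).
‖u_2‖ = 5.6921, so e_2 = (0.7730, -0.0351, 0.0351, 0.6325).
Qᵀb = (-2.8460, -2.5298).
Back-substitute: x_2 = -2.5298/5.6921 = -0.4444.
x_1 = (-2.8460 − 1.2649·(-0.4444))/3.1623 = -0.7222.

x = (-0.7222, -0.4444)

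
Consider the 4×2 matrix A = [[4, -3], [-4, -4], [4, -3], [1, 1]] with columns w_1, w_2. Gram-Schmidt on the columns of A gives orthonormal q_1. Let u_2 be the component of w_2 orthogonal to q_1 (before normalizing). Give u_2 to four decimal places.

w_1 = (4, -4, 4, 1); ‖w_1‖ = 7.0000, so q_1 = (0.5714, -0.5714, 0.5714, 0.1429).
q_1·w_2 = 0.5714·(-3) + (-0.5714)·(-4) + 0.5714·(-3) + 0.1429·1 = -1.0000.
u_2 = w_2 + 1.0000·q_1 = (-2.4286, -4.5714, -2.4286, 1.1429).

u_2 = (-2.4286, -4.5714, -2.4286, 1.1429)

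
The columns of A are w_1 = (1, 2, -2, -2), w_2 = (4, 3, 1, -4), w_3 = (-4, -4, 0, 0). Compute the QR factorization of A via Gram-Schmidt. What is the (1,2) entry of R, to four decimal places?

w_1 = (1, 2, -2, -2); ‖w_1‖ = 3.6056, so e_1 = (0.2774, 0.5547, -0.5547, -0.5547).
r_{12} = e_1·w_2 = 4.4376.

r_{12} = 4.4376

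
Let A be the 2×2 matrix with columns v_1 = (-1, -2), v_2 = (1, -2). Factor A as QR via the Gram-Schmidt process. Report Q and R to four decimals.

Q = [[-0.4472, 0.8944], [-0.8944, -0.4472]], R = [[2.2361, 1.3416], [0.0000, 1.7889]]

v_1 = (-1, -2); ‖v_1‖ = 2.2361, so q_1 = (-0.4472, -0.8944).
q_1·v_2 = (-0.4472)·1 + (-0.8944)·(-2) = 1.3416.
u_2 = v_2 − 1.3416·q_1 = (1.6000, -0.8000).
‖u_2‖ = 1.7889, so q_2 = (0.8944, -0.4472).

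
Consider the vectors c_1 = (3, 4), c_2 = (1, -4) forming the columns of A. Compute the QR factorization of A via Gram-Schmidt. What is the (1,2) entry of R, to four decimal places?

r_{12} = -2.6000

q_1 = c_1/‖c_1‖ = (3, 4)/5.0000 = (0.6000, 0.8000).
r_{12} = q_1·c_2 = -2.6000.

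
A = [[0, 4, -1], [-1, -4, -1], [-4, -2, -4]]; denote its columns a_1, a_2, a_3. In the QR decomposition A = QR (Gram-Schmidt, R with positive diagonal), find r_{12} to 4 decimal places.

r_{12} = 2.9104

e_1 = a_1/‖a_1‖ = (0, -1, -4)/4.1231 = (0.0000, -0.2425, -0.9701).
r_{12} = e_1·a_2 = 2.9104.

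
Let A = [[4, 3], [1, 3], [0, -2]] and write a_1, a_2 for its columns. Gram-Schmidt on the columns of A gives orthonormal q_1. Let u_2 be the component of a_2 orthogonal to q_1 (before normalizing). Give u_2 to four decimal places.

a_1 = (4, 1, 0); ‖a_1‖ = 4.1231, so q_1 = (0.9701, 0.2425, 0.0000).
q_1·a_2 = 0.9701·3 + 0.2425·3 + 0.0000·(-2) = 3.6380.
u_2 = a_2 − 3.6380·q_1 = (-0.5294, 2.1176, -2.0000).

u_2 = (-0.5294, 2.1176, -2.0000)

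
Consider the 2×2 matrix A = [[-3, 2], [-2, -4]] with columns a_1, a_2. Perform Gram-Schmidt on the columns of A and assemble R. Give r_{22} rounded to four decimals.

r_{22} = 4.4376

q_1 = a_1/‖a_1‖ = (-3, -2)/3.6056 = (-0.8321, -0.5547).
r_{12} = q_1·a_2 = 0.5547.
u_2 = a_2 − 0.5547·q_1 = (2.4615, -3.6923).
r_{22} = ‖u_2‖ = 4.4376.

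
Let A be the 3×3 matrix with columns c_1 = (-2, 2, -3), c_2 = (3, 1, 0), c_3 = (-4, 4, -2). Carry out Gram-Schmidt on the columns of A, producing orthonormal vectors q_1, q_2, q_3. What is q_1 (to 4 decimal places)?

c_1 = (-2, 2, -3); ‖c_1‖ = 4.1231, so q_1 = (-0.4851, 0.4851, -0.7276).

q_1 = (-0.4851, 0.4851, -0.7276)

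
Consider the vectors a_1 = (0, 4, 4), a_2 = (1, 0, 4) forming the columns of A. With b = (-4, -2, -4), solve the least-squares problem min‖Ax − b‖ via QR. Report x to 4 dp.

q_1 = a_1/‖a_1‖ = (0, 4, 4)/5.6569 = (0.0000, 0.7071, 0.7071).
r_{12} = q_1·a_2 = 2.8284.
u_2 = a_2 − 2.8284·q_1 = (1.0000, -2.0000, 2.0000).
‖u_2‖ = 3.0000, so q_2 = (0.3333, -0.6667, 0.6667).
Qᵀb = (-4.2426, -2.6667).
Back-substitute: x_2 = -2.6667/3.0000 = -0.8889.
x_1 = (-4.2426 − 2.8284·(-0.8889))/5.6569 = -0.3056.

x = (-0.3056, -0.8889)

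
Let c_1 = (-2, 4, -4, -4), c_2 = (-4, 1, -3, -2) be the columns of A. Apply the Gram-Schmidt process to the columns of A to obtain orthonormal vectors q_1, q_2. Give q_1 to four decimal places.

c_1 = (-2, 4, -4, -4); ‖c_1‖ = 7.2111, so q_1 = (-0.2774, 0.5547, -0.5547, -0.5547).

q_1 = (-0.2774, 0.5547, -0.5547, -0.5547)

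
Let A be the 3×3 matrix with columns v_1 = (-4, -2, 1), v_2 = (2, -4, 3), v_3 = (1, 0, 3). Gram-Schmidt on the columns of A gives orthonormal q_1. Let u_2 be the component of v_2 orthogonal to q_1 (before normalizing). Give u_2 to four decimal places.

q_1 = v_1/‖v_1‖ = (-4, -2, 1)/4.5826 = (-0.8729, -0.4364, 0.2182).
r_{12} = q_1·v_2 = 0.6547.
u_2 = v_2 − 0.6547·q_1 = (2.5714, -3.7143, 2.8571).

u_2 = (2.5714, -3.7143, 2.8571)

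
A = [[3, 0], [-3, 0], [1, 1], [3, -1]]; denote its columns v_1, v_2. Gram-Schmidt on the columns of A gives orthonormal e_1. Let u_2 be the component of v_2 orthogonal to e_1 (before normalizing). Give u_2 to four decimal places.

e_1 = v_1/‖v_1‖ = (3, -3, 1, 3)/5.2915 = (0.5669, -0.5669, 0.1890, 0.5669).
r_{12} = e_1·v_2 = -0.3780.
u_2 = v_2 + 0.3780·e_1 = (0.2143, -0.2143, 1.0714, -0.7857).

u_2 = (0.2143, -0.2143, 1.0714, -0.7857)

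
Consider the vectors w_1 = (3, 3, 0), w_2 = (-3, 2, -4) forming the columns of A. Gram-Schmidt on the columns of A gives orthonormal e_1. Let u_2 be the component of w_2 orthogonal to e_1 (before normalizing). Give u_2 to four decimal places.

w_1 = (3, 3, 0); ‖w_1‖ = 4.2426, so e_1 = (0.7071, 0.7071, 0.0000).
e_1·w_2 = 0.7071·(-3) + 0.7071·2 + 0.0000·(-4) = -0.7071.
u_2 = w_2 + 0.7071·e_1 = (-2.5000, 2.5000, -4.0000).

u_2 = (-2.5000, 2.5000, -4.0000)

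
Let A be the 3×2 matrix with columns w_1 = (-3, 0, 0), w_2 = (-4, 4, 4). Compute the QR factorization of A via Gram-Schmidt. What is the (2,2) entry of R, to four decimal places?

e_1 = w_1/‖w_1‖ = (-3, 0, 0)/3.0000 = (-1.0000, 0.0000, 0.0000).
r_{12} = e_1·w_2 = 4.0000.
u_2 = w_2 − 4.0000·e_1 = (0.0000, 4.0000, 4.0000).
r_{22} = ‖u_2‖ = 5.6569.

r_{22} = 5.6569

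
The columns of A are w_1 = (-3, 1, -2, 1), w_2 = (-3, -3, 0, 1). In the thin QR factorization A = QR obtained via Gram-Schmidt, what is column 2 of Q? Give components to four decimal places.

q_2 = (-0.4034, -0.8740, 0.2353, 0.1345)

q_1 = w_1/‖w_1‖ = (-3, 1, -2, 1)/3.8730 = (-0.7746, 0.2582, -0.5164, 0.2582).
r_{12} = q_1·w_2 = 1.8074.
u_2 = w_2 − 1.8074·q_1 = (-1.6000, -3.4667, 0.9333, 0.5333).
‖u_2‖ = 3.9665, so q_2 = (-0.4034, -0.8740, 0.2353, 0.1345).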